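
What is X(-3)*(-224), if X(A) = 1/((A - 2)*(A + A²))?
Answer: 112/15 ≈ 7.4667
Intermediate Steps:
X(A) = 1/((-2 + A)*(A + A²))
X(-3)*(-224) = (1/((-3)*(-2 + (-3)² - 1*(-3))))*(-224) = -1/(3*(-2 + 9 + 3))*(-224) = -⅓/10*(-224) = -⅓*⅒*(-224) = -1/30*(-224) = 112/15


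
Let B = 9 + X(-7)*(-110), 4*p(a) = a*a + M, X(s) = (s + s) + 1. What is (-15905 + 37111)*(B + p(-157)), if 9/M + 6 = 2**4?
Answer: 3223937577/20 ≈ 1.6120e+8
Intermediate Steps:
M = 9/10 (M = 9/(-6 + 2**4) = 9/(-6 + 16) = 9/10 ≈ 0.90000)
X(s) = 1 + 2*s (X(s) = 2*s + 1 = 1 + 2*s)
p(a) = 9/40 + a**2/4 (p(a) = (a*a + 9/10)/4 = (a**2 + 9/10)/4 = (9/10 + a**2)/4 = 9/40 + a**2/4)
B = 1439 (B = 9 + (1 + 2*(-7))*(-110) = 9 + (1 - 14)*(-110) = 9 - 13*(-110) = 9 + 1430 = 1439)
(-15905 + 37111)*(B + p(-157)) = (-15905 + 37111)*(1439 + (9/40 + (1/4)*(-157)**2)) = 21206*(1439 + (9/40 + (1/4)*24649)) = 21206*(1439 + (9/40 + 24649/4)) = 21206*(1439 + 246499/40) = 21206*(304059/40) = 3223937577/20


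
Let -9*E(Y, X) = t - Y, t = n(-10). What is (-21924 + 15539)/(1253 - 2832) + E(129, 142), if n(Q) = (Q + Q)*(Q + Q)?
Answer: -370444/14211 ≈ -26.067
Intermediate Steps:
n(Q) = 4*Q² (n(Q) = (2*Q)*(2*Q) = 4*Q²)
t = 400 (t = 4*(-10)² = 4*100 = 400)
E(Y, X) = -400/9 + Y/9 (E(Y, X) = -(400 - Y)/9 = -400/9 + Y/9)
(-21924 + 15539)/(1253 - 2832) + E(129, 142) = (-21924 + 15539)/(1253 - 2832) + (-400/9 + (⅑)*129) = -6385/(-1579) + (-400/9 + 43/3) = -6385*(-1/1579) - 271/9 = 6385/1579 - 271/9 = -370444/14211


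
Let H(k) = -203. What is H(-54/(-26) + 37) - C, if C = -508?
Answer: 305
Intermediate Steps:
H(-54/(-26) + 37) - C = -203 - 1*(-508) = -203 + 508 = 305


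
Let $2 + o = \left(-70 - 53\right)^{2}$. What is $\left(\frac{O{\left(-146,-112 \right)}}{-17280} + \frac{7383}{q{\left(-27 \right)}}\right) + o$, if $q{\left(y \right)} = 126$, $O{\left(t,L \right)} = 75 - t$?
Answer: $\frac{1836848053}{120960} \approx 15186.0$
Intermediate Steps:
$o = 15127$ ($o = -2 + \left(-70 - 53\right)^{2} = -2 + \left(-123\right)^{2} = -2 + 15129 = 15127$)
$\left(\frac{O{\left(-146,-112 \right)}}{-17280} + \frac{7383}{q{\left(-27 \right)}}\right) + o = \left(\frac{75 - -146}{-17280} + \frac{7383}{126}\right) + 15127 = \left(\left(75 + 146\right) \left(- \frac{1}{17280}\right) + 7383 \cdot \frac{1}{126}\right) + 15127 = \left(221 \left(- \frac{1}{17280}\right) + \frac{2461}{42}\right) + 15127 = \left(- \frac{221}{17280} + \frac{2461}{42}\right) + 15127 = \frac{7086133}{120960} + 15127 = \frac{1836848053}{120960}$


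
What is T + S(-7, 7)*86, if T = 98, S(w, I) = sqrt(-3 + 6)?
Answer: 98 + 86*sqrt(3) ≈ 246.96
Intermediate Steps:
S(w, I) = sqrt(3)
T + S(-7, 7)*86 = 98 + sqrt(3)*86 = 98 + 86*sqrt(3)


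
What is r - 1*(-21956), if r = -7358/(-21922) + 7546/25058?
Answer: 274119366528/12484579 ≈ 21957.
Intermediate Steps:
r = 7950004/12484579 (r = -7358*(-1/21922) + 7546*(1/25058) = 3679/10961 + 343/1139 = 7950004/12484579 ≈ 0.63679)
r - 1*(-21956) = 7950004/12484579 - 1*(-21956) = 7950004/12484579 + 21956 = 274119366528/12484579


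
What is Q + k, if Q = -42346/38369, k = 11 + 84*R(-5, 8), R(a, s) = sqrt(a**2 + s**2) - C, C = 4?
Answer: -12512271/38369 + 84*sqrt(89) ≈ 466.35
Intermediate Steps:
R(a, s) = -4 + sqrt(a**2 + s**2) (R(a, s) = sqrt(a**2 + s**2) - 1*4 = sqrt(a**2 + s**2) - 4 = -4 + sqrt(a**2 + s**2))
k = -325 + 84*sqrt(89) (k = 11 + 84*(-4 + sqrt((-5)**2 + 8**2)) = 11 + 84*(-4 + sqrt(25 + 64)) = 11 + 84*(-4 + sqrt(89)) = 11 + (-336 + 84*sqrt(89)) = -325 + 84*sqrt(89) ≈ 467.45)
Q = -42346/38369 (Q = -42346*1/38369 = -42346/38369 ≈ -1.1037)
Q + k = -42346/38369 + (-325 + 84*sqrt(89)) = -12512271/38369 + 84*sqrt(89)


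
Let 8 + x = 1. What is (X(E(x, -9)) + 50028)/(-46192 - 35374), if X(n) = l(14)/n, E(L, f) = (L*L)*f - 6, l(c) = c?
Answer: -11181251/18230001 ≈ -0.61334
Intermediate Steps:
x = -7 (x = -8 + 1 = -7)
E(L, f) = -6 + f*L**2 (E(L, f) = L**2*f - 6 = f*L**2 - 6 = -6 + f*L**2)
X(n) = 14/n
(X(E(x, -9)) + 50028)/(-46192 - 35374) = (14/(-6 - 9*(-7)**2) + 50028)/(-46192 - 35374) = (14/(-6 - 9*49) + 50028)/(-81566) = (14/(-6 - 441) + 50028)*(-1/81566) = (14/(-447) + 50028)*(-1/81566) = (14*(-1/447) + 50028)*(-1/81566) = (-14/447 + 50028)*(-1/81566) = (22362502/447)*(-1/81566) = -11181251/18230001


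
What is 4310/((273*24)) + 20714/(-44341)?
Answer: 27695791/145261116 ≈ 0.19066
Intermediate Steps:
4310/((273*24)) + 20714/(-44341) = 4310/6552 + 20714*(-1/44341) = 4310*(1/6552) - 20714/44341 = 2155/3276 - 20714/44341 = 27695791/145261116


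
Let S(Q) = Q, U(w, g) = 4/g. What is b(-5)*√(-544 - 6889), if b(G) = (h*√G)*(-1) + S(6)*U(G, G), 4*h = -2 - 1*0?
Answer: I*√7433*(-48 + 5*I*√5)/10 ≈ -96.391 - 413.83*I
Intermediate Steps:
h = -½ (h = (-2 - 1*0)/4 = (-2 + 0)/4 = (¼)*(-2) = -½ ≈ -0.50000)
b(G) = √G/2 + 24/G (b(G) = -√G/2*(-1) + 6*(4/G) = √G/2 + 24/G)
b(-5)*√(-544 - 6889) = ((½)*(48 + (-5)^(3/2))/(-5))*√(-544 - 6889) = ((½)*(-⅕)*(48 - 5*I*√5))*√(-7433) = (-24/5 + I*√5/2)*(I*√7433) = I*√7433*(-24/5 + I*√5/2)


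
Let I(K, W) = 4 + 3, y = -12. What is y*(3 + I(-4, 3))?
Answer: -120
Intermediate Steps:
I(K, W) = 7
y*(3 + I(-4, 3)) = -12*(3 + 7) = -12*10 = -120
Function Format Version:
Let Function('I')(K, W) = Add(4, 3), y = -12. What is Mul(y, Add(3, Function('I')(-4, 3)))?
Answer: -120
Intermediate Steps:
Function('I')(K, W) = 7
Mul(y, Add(3, Function('I')(-4, 3))) = Mul(-12, Add(3, 7)) = Mul(-12, 10) = -120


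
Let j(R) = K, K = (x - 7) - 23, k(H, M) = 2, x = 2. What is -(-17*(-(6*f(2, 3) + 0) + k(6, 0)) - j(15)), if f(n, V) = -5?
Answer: 516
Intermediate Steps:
K = -28 (K = (2 - 7) - 23 = -5 - 23 = -28)
j(R) = -28
-(-17*(-(6*f(2, 3) + 0) + k(6, 0)) - j(15)) = -(-17*(-(6*(-5) + 0) + 2) - 1*(-28)) = -(-17*(-(-30 + 0) + 2) + 28) = -(-17*(-1*(-30) + 2) + 28) = -(-17*(30 + 2) + 28) = -(-17*32 + 28) = -(-544 + 28) = -1*(-516) = 516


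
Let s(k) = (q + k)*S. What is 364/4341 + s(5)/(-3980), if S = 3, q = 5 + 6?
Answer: 310088/4319295 ≈ 0.071791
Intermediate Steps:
q = 11
s(k) = 33 + 3*k (s(k) = (11 + k)*3 = 33 + 3*k)
364/4341 + s(5)/(-3980) = 364/4341 + (33 + 3*5)/(-3980) = 364*(1/4341) + (33 + 15)*(-1/3980) = 364/4341 + 48*(-1/3980) = 364/4341 - 12/995 = 310088/4319295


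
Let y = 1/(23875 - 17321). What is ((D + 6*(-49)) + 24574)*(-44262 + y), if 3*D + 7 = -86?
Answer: -7034468721603/6554 ≈ -1.0733e+9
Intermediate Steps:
D = -31 (D = -7/3 + (⅓)*(-86) = -7/3 - 86/3 = -31)
y = 1/6554 ≈ 0.00015258
((D + 6*(-49)) + 24574)*(-44262 + y) = ((-31 + 6*(-49)) + 24574)*(-44262 + 1/6554) = ((-31 - 294) + 24574)*(-290093147/6554) = (-325 + 24574)*(-290093147/6554) = 24249*(-290093147/6554) = -7034468721603/6554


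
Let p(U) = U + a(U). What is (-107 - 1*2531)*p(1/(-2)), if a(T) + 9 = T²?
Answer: 48803/2 ≈ 24402.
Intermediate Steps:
a(T) = -9 + T²
p(U) = -9 + U + U² (p(U) = U + (-9 + U²) = -9 + U + U²)
(-107 - 1*2531)*p(1/(-2)) = (-107 - 1*2531)*(-9 + 1/(-2) + (1/(-2))²) = (-107 - 2531)*(-9 - ½ + (-½)²) = -2638*(-9 - ½ + ¼) = -2638*(-37/4) = 48803/2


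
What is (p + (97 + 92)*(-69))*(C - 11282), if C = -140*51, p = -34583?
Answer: 877329328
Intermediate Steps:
C = -7140
(p + (97 + 92)*(-69))*(C - 11282) = (-34583 + (97 + 92)*(-69))*(-7140 - 11282) = (-34583 + 189*(-69))*(-18422) = (-34583 - 13041)*(-18422) = -47624*(-18422) = 877329328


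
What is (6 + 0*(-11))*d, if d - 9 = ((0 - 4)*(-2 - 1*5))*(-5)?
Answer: -786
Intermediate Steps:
d = -131 (d = 9 + ((0 - 4)*(-2 - 1*5))*(-5) = 9 - 4*(-2 - 5)*(-5) = 9 - 4*(-7)*(-5) = 9 + 28*(-5) = 9 - 140 = -131)
(6 + 0*(-11))*d = (6 + 0*(-11))*(-131) = (6 + 0)*(-131) = 6*(-131) = -786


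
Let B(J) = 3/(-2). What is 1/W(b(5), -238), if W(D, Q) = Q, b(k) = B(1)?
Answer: -1/238 ≈ -0.0042017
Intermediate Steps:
B(J) = -3/2 (B(J) = 3*(-½) = -3/2)
b(k) = -3/2
1/W(b(5), -238) = 1/(-238) = -1/238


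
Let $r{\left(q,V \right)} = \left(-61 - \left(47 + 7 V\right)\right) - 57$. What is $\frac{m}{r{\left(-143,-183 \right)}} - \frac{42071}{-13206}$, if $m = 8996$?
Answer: $\frac{445571}{39618} \approx 11.247$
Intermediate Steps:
$r{\left(q,V \right)} = -165 - 7 V$ ($r{\left(q,V \right)} = \left(-61 - \left(47 + 7 V\right)\right) - 57 = \left(-108 - 7 V\right) - 57 = -165 - 7 V$)
$\frac{m}{r{\left(-143,-183 \right)}} - \frac{42071}{-13206} = \frac{8996}{-165 - -1281} - \frac{42071}{-13206} = \frac{8996}{-165 + 1281} - - \frac{42071}{13206} = \frac{8996}{1116} + \frac{42071}{13206} = 8996 \cdot \frac{1}{1116} + \frac{42071}{13206} = \frac{2249}{279} + \frac{42071}{13206} = \frac{445571}{39618}$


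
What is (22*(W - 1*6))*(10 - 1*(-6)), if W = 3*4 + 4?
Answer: 3520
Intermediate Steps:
W = 16 (W = 12 + 4 = 16)
(22*(W - 1*6))*(10 - 1*(-6)) = (22*(16 - 1*6))*(10 - 1*(-6)) = (22*(16 - 6))*(10 + 6) = (22*10)*16 = 220*16 = 3520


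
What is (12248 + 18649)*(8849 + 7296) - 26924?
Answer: 498805141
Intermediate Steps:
(12248 + 18649)*(8849 + 7296) - 26924 = 30897*16145 - 26924 = 498832065 - 26924 = 498805141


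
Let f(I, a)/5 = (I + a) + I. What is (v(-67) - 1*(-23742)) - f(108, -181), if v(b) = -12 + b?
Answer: 23488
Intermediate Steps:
f(I, a) = 5*a + 10*I (f(I, a) = 5*((I + a) + I) = 5*(a + 2*I) = 5*a + 10*I)
(v(-67) - 1*(-23742)) - f(108, -181) = ((-12 - 67) - 1*(-23742)) - (5*(-181) + 10*108) = (-79 + 23742) - (-905 + 1080) = 23663 - 1*175 = 23663 - 175 = 23488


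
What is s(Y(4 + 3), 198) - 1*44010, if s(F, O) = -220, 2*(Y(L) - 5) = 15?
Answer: -44230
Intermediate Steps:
Y(L) = 25/2 (Y(L) = 5 + (½)*15 = 5 + 15/2 = 25/2)
s(Y(4 + 3), 198) - 1*44010 = -220 - 1*44010 = -220 - 44010 = -44230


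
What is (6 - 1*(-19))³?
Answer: 15625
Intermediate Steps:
(6 - 1*(-19))³ = (6 + 19)³ = 25³ = 15625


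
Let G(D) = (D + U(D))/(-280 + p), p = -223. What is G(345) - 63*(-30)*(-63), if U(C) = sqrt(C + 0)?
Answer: -59892555/503 - sqrt(345)/503 ≈ -1.1907e+5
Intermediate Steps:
U(C) = sqrt(C)
G(D) = -D/503 - sqrt(D)/503 (G(D) = (D + sqrt(D))/(-280 - 223) = (D + sqrt(D))/(-503) = (D + sqrt(D))*(-1/503) = -D/503 - sqrt(D)/503)
G(345) - 63*(-30)*(-63) = (-1/503*345 - sqrt(345)/503) - 63*(-30)*(-63) = (-345/503 - sqrt(345)/503) + 1890*(-63) = (-345/503 - sqrt(345)/503) - 119070 = -59892555/503 - sqrt(345)/503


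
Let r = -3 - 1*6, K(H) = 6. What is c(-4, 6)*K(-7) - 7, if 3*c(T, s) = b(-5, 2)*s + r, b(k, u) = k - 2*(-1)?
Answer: -61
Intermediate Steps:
b(k, u) = 2 + k (b(k, u) = k + 2 = 2 + k)
r = -9 (r = -3 - 6 = -9)
c(T, s) = -3 - s (c(T, s) = ((2 - 5)*s - 9)/3 = (-3*s - 9)/3 = (-9 - 3*s)/3 = -3 - s)
c(-4, 6)*K(-7) - 7 = (-3 - 1*6)*6 - 7 = (-3 - 6)*6 - 7 = -9*6 - 7 = -54 - 7 = -61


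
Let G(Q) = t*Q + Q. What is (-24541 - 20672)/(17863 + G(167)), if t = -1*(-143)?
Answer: -45213/41911 ≈ -1.0788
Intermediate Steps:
t = 143
G(Q) = 144*Q (G(Q) = 143*Q + Q = 144*Q)
(-24541 - 20672)/(17863 + G(167)) = (-24541 - 20672)/(17863 + 144*167) = -45213/(17863 + 24048) = -45213/41911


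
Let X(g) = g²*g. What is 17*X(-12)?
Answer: -29376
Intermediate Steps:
X(g) = g³
17*X(-12) = 17*(-12)³ = 17*(-1728) = -29376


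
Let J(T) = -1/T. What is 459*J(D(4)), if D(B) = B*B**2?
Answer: -459/64 ≈ -7.1719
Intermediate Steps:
D(B) = B**3
459*J(D(4)) = 459*(-1/(4**3)) = 459*(-1/64) = -459/64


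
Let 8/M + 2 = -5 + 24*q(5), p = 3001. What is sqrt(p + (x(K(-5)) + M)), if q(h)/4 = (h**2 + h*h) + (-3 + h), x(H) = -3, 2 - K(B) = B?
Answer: sqrt(74501014430)/4985 ≈ 54.754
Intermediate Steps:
K(B) = 2 - B
q(h) = -12 + 4*h + 8*h**2 (q(h) = 4*((h**2 + h*h) + (-3 + h)) = 4*((h**2 + h**2) + (-3 + h)) = 4*(2*h**2 + (-3 + h)) = 4*(-3 + h + 2*h**2) = -12 + 4*h + 8*h**2)
M = 8/4985 (M = 8/(-2 + (-5 + 24*(-12 + 4*5 + 8*5**2))) = 8/(-2 + (-5 + 24*(-12 + 20 + 8*25))) = 8/(-2 + (-5 + 24*(-12 + 20 + 200))) = 8/(-2 + (-5 + 24*208)) = 8/(-2 + (-5 + 4992)) = 8/(-2 + 4987) = 8/4985 ≈ 0.0016048)
sqrt(p + (x(K(-5)) + M)) = sqrt(3001 + (-3 + 8/4985)) = sqrt(3001 - 14947/4985) = sqrt(14945038/4985) = sqrt(74501014430)/4985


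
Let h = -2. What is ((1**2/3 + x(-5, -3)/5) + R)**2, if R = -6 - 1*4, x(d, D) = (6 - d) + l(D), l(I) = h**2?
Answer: 400/9 ≈ 44.444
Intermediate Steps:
l(I) = 4 (l(I) = (-2)**2 = 4)
x(d, D) = 10 - d (x(d, D) = (6 - d) + 4 = 10 - d)
R = -10 (R = -6 - 4 = -10)
((1**2/3 + x(-5, -3)/5) + R)**2 = ((1**2/3 + (10 - 1*(-5))/5) - 10)**2 = ((1*(1/3) + (10 + 5)*(1/5)) - 10)**2 = ((1/3 + 15*(1/5)) - 10)**2 = ((1/3 + 3) - 10)**2 = (10/3 - 10)**2 = (-20/3)**2 = 400/9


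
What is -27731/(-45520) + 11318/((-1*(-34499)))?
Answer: 1471887129/1570394480 ≈ 0.93727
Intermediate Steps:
-27731/(-45520) + 11318/((-1*(-34499))) = -27731*(-1/45520) + 11318/34499 = 27731/45520 + 11318*(1/34499) = 27731/45520 + 11318/34499 = 1471887129/1570394480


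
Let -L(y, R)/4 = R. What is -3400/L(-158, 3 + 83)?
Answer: 425/43 ≈ 9.8837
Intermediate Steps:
L(y, R) = -4*R
-3400/L(-158, 3 + 83) = -3400*(-1/(4*(3 + 83))) = -3400/((-4*86)) = -3400/(-344) = -3400*(-1/344) = 425/43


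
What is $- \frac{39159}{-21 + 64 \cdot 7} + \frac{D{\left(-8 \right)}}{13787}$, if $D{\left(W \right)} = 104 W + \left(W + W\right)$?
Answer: $- \frac{540247229}{5887049} \approx -91.769$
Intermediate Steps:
$D{\left(W \right)} = 106 W$ ($D{\left(W \right)} = 104 W + 2 W = 106 W$)
$- \frac{39159}{-21 + 64 \cdot 7} + \frac{D{\left(-8 \right)}}{13787} = - \frac{39159}{-21 + 64 \cdot 7} + \frac{106 \left(-8\right)}{13787} = - \frac{39159}{-21 + 448} - \frac{848}{13787} = - \frac{39159}{427} - \frac{848}{13787} = - \frac{540247229}{5887049}$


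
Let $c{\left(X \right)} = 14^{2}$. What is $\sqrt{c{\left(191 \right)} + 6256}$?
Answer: $2 \sqrt{1613} \approx 80.324$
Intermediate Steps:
$c{\left(X \right)} = 196$
$\sqrt{c{\left(191 \right)} + 6256} = \sqrt{196 + 6256} = \sqrt{6452} = 2 \sqrt{1613}$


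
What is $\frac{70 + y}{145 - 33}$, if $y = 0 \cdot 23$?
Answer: $\frac{5}{8} \approx 0.625$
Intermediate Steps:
$y = 0$
$\frac{70 + y}{145 - 33} = \frac{70 + 0}{145 - 33} = \frac{1}{112} \cdot 70 = \frac{5}{8}$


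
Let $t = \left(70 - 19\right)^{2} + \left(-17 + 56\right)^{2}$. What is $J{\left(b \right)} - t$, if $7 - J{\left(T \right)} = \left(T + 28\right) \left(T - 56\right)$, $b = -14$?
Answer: $-3135$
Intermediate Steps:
$J{\left(T \right)} = 7 - \left(-56 + T\right) \left(28 + T\right)$ ($J{\left(T \right)} = 7 - \left(T + 28\right) \left(T - 56\right) = 7 - \left(28 + T\right) \left(-56 + T\right) = 7 - \left(-56 + T\right) \left(28 + T\right)$)
$t = 4122$ ($t = 51^{2} + 39^{2} = 2601 + 1521 = 4122$)
$J{\left(b \right)} - t = \left(1575 - \left(-14\right)^{2} + 28 \left(-14\right)\right) - 4122 = \left(1575 - 196 - 392\right) - 4122 = 987 - 4122 = -3135$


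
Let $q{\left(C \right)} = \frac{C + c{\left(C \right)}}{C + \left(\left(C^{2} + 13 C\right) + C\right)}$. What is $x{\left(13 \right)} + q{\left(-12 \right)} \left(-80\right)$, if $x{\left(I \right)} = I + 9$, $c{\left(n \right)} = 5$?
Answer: $\frac{58}{9} \approx 6.4444$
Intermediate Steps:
$x{\left(I \right)} = 9 + I$
$q{\left(C \right)} = \frac{5 + C}{C^{2} + 15 C}$ ($q{\left(C \right)} = \frac{C + 5}{C + \left(\left(C^{2} + 13 C\right) + C\right)} = \frac{5 + C}{C + \left(C^{2} + 14 C\right)} = \frac{5 + C}{C^{2} + 15 C}$)
$x{\left(13 \right)} + q{\left(-12 \right)} \left(-80\right) = \left(9 + 13\right) + \frac{5 - 12}{\left(-12\right) \left(15 - 12\right)} \left(-80\right) = 22 + \left(- \frac{1}{12}\right) \frac{1}{3} \left(-7\right) \left(-80\right) = 22 + \frac{7}{36} \left(-80\right) = 22 - \frac{140}{9} = \frac{58}{9}$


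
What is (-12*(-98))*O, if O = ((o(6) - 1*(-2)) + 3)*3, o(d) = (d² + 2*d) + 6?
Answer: 208152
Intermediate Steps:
o(d) = 6 + d² + 2*d
O = 177 (O = (((6 + 6² + 2*6) - 1*(-2)) + 3)*3 = (((6 + 36 + 12) + 2) + 3)*3 = ((54 + 2) + 3)*3 = (56 + 3)*3 = 59*3 = 177)
(-12*(-98))*O = -12*(-98)*177 = 1176*177 = 208152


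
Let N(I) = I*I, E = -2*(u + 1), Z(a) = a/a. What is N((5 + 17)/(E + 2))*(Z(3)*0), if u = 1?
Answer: 0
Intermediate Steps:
Z(a) = 1
E = -4 (E = -2*(1 + 1) = -2*2 = -4)
N(I) = I²
N((5 + 17)/(E + 2))*(Z(3)*0) = ((5 + 17)/(-4 + 2))²*(1*0) = (22/(-2))²*0 = (22*(-½))²*0 = (-11)²*0 = 121*0 = 0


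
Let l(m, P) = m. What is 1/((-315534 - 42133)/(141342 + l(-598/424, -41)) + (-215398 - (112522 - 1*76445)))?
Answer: -29964205/7535324277779 ≈ -3.9765e-6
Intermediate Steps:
1/((-315534 - 42133)/(141342 + l(-598/424, -41)) + (-215398 - (112522 - 1*76445))) = 1/((-315534 - 42133)/(141342 - 598/424) + (-215398 - (112522 - 1*76445))) = 1/(-357667/(141342 - 598*1/424) + (-215398 - (112522 - 76445))) = 1/(-357667/(141342 - 299/212) + (-215398 - 1*36077)) = 1/(-357667/29964205/212 + (-215398 - 36077)) = 1/(-357667*212/29964205 - 251475) = 1/(-75825404/29964205 - 251475) = 1/(-7535324277779/29964205) = -29964205/7535324277779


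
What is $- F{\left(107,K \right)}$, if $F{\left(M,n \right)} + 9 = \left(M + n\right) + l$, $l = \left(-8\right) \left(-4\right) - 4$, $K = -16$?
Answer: $-110$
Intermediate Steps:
$l = 28$ ($l = 32 - 4 = 28$)
$F{\left(M,n \right)} = 19 + M + n$ ($F{\left(M,n \right)} = -9 + \left(\left(M + n\right) + 28\right) = -9 + \left(28 + M + n\right) = 19 + M + n$)
$- F{\left(107,K \right)} = - (19 + 107 - 16) = \left(-1\right) 110 = -110$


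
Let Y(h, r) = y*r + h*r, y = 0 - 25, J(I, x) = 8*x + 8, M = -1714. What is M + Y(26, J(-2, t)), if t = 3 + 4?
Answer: -1650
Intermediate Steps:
t = 7
J(I, x) = 8 + 8*x
y = -25
Y(h, r) = -25*r + h*r
M + Y(26, J(-2, t)) = -1714 + (8 + 8*7)*(-25 + 26) = -1714 + (8 + 56)*1 = -1714 + 64*1 = -1714 + 64 = -1650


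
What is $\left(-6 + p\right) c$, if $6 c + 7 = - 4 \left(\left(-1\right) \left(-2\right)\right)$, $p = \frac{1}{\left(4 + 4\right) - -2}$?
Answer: $\frac{59}{4} \approx 14.75$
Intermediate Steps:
$p = \frac{1}{10}$ ($p = \frac{1}{8 + 2} = \frac{1}{10} \approx 0.1$)
$c = - \frac{5}{2}$ ($c = - \frac{7}{6} + \frac{\left(-4\right) \left(\left(-1\right) \left(-2\right)\right)}{6} = - \frac{7}{6} + \frac{\left(-4\right) 2}{6} = - \frac{7}{6} + \frac{1}{6} \left(-8\right) = - \frac{7}{6} - \frac{4}{3} = - \frac{5}{2} \approx -2.5$)
$\left(-6 + p\right) c = \left(-6 + \frac{1}{10}\right) \left(- \frac{5}{2}\right) = \left(- \frac{59}{10}\right) \left(- \frac{5}{2}\right) = \frac{59}{4}$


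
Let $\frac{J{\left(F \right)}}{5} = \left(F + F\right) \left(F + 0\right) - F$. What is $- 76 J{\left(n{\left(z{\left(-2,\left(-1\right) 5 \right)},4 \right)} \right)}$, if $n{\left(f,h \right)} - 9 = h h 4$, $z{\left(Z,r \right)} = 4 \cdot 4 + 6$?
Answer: $-4022300$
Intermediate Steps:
$z{\left(Z,r \right)} = 22$ ($z{\left(Z,r \right)} = 16 + 6 = 22$)
$n{\left(f,h \right)} = 9 + 4 h^{2}$ ($n{\left(f,h \right)} = 9 + h h 4 = 9 + h^{2} \cdot 4 = 9 + 4 h^{2}$)
$J{\left(F \right)} = - 5 F + 10 F^{2}$ ($J{\left(F \right)} = 5 \left(\left(F + F\right) \left(F + 0\right) - F\right) = 5 \left(2 F F - F\right) = 5 \left(2 F^{2} - F\right) = 5 \left(- F + 2 F^{2}\right) = - 5 F + 10 F^{2}$)
$- 76 J{\left(n{\left(z{\left(-2,\left(-1\right) 5 \right)},4 \right)} \right)} = - 76 \cdot 5 \left(9 + 4 \cdot 4^{2}\right) \left(-1 + 2 \left(9 + 4 \cdot 4^{2}\right)\right) = - 76 \cdot 5 \left(9 + 4 \cdot 16\right) \left(-1 + 2 \left(9 + 4 \cdot 16\right)\right) = - 76 \cdot 5 \left(9 + 64\right) \left(-1 + 2 \left(9 + 64\right)\right) = - 76 \cdot 5 \cdot 73 \left(-1 + 2 \cdot 73\right) = - 76 \cdot 5 \cdot 73 \left(-1 + 146\right) = - 76 \cdot 5 \cdot 73 \cdot 145 = \left(-76\right) 52925 = -4022300$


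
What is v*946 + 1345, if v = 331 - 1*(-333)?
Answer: 629489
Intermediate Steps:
v = 664 (v = 331 + 333 = 664)
v*946 + 1345 = 664*946 + 1345 = 628144 + 1345 = 629489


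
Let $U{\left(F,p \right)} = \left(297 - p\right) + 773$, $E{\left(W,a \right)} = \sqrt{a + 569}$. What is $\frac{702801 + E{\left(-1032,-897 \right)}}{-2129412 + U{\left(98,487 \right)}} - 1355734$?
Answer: $- \frac{2886126558287}{2128829} - \frac{2 i \sqrt{82}}{2128829} \approx -1.3557 \cdot 10^{6} - 8.5074 \cdot 10^{-6} i$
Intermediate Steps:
$E{\left(W,a \right)} = \sqrt{569 + a}$
$U{\left(F,p \right)} = 1070 - p$
$\frac{702801 + E{\left(-1032,-897 \right)}}{-2129412 + U{\left(98,487 \right)}} - 1355734 = \frac{702801 + \sqrt{569 - 897}}{-2129412 + \left(1070 - 487\right)} - 1355734 = \frac{702801 + \sqrt{-328}}{-2129412 + \left(1070 - 487\right)} - 1355734 = \frac{702801 + 2 i \sqrt{82}}{-2129412 + 583} - 1355734 = \frac{702801 + 2 i \sqrt{82}}{-2128829} - 1355734 = \left(702801 + 2 i \sqrt{82}\right) \left(- \frac{1}{2128829}\right) - 1355734 = \left(- \frac{702801}{2128829} - \frac{2 i \sqrt{82}}{2128829}\right) - 1355734 = - \frac{2886126558287}{2128829} - \frac{2 i \sqrt{82}}{2128829}$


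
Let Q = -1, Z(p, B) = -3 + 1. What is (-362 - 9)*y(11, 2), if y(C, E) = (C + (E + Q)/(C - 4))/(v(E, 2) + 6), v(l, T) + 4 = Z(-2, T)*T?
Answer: 2067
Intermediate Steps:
Z(p, B) = -2
v(l, T) = -4 - 2*T
y(C, E) = -C/2 - (-1 + E)/(2*(-4 + C)) (y(C, E) = (C + (E - 1)/(C - 4))/((-4 - 2*2) + 6) = (C + (-1 + E)/(-4 + C))/((-4 - 4) + 6) = (C + (-1 + E)/(-4 + C))/(-8 + 6) = (C + (-1 + E)/(-4 + C))/(-2) = (C + (-1 + E)/(-4 + C))*(-½) = -C/2 - (-1 + E)/(2*(-4 + C)))
(-362 - 9)*y(11, 2) = (-362 - 9)*((1 - 1*2 - 1*11² + 4*11)/(2*(-4 + 11))) = -371*(1 - 2 - 1*121 + 44)/(2*7) = -371*(1 - 2 - 121 + 44)/(2*7) = -371*(-78)/(2*7) = -371*(-39/7) = 2067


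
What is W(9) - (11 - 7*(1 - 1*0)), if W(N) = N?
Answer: 5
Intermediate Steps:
W(9) - (11 - 7*(1 - 1*0)) = 9 - (11 - 7*(1 - 1*0)) = 9 - (11 - 7*(1 + 0)) = 9 - (11 - 7*1) = 9 - (11 - 7) = 9 - 1*4 = 9 - 4 = 5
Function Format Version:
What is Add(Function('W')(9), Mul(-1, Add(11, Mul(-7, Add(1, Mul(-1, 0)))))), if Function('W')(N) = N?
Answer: 5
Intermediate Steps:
Add(Function('W')(9), Mul(-1, Add(11, Mul(-7, Add(1, Mul(-1, 0)))))) = Add(9, Mul(-1, Add(11, Mul(-7, Add(1, Mul(-1, 0)))))) = Add(9, Mul(-1, Add(11, Mul(-7, Add(1, 0))))) = Add(9, Mul(-1, Add(11, Mul(-7, 1)))) = Add(9, Mul(-1, Add(11, -7))) = Add(9, Mul(-1, 4)) = Add(9, -4) = 5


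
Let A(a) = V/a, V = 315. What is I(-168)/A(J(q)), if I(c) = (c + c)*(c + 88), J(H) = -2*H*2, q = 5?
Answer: -5120/3 ≈ -1706.7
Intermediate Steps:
J(H) = -4*H
I(c) = 2*c*(88 + c) (I(c) = (2*c)*(88 + c) = 2*c*(88 + c))
A(a) = 315/a
I(-168)/A(J(q)) = (2*(-168)*(88 - 168))/((315/((-4*5)))) = (2*(-168)*(-80))/((315/(-20))) = 26880/((315*(-1/20))) = 26880/(-63/4) = 26880*(-4/63) = -5120/3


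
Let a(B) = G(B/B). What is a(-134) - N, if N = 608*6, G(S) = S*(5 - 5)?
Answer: -3648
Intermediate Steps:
G(S) = 0 (G(S) = S*0 = 0)
a(B) = 0
N = 3648
a(-134) - N = 0 - 1*3648 = 0 - 3648 = -3648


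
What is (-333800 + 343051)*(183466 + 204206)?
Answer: 3586353672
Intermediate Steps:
(-333800 + 343051)*(183466 + 204206) = 9251*387672 = 3586353672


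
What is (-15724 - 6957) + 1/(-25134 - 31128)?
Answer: -1276078423/56262 ≈ -22681.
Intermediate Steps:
(-15724 - 6957) + 1/(-25134 - 31128) = -22681 + 1/(-56262) = -22681 - 1/56262 = -1276078423/56262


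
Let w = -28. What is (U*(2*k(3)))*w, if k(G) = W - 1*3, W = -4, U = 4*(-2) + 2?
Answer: -2352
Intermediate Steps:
U = -6 (U = -8 + 2 = -6)
k(G) = -7 (k(G) = -4 - 1*3 = -4 - 3 = -7)
(U*(2*k(3)))*w = -12*(-7)*(-28) = -6*(-14)*(-28) = 84*(-28) = -2352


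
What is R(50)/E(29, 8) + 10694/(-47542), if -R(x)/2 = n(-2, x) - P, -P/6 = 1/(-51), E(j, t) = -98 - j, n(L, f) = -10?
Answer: -19721397/51321589 ≈ -0.38427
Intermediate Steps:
P = 2/17 (P = -6/(-51) = -6*(-1/51) = 2/17 ≈ 0.11765)
R(x) = 344/17 (R(x) = -2*(-10 - 1*2/17) = -2*(-10 - 2/17) = -2*(-172/17) = 344/17)
R(50)/E(29, 8) + 10694/(-47542) = 344/(17*(-98 - 1*29)) + 10694/(-47542) = 344/(17*(-98 - 29)) + 10694*(-1/47542) = (344/17)/(-127) - 5347/23771 = (344/17)*(-1/127) - 5347/23771 = -344/2159 - 5347/23771 = -19721397/51321589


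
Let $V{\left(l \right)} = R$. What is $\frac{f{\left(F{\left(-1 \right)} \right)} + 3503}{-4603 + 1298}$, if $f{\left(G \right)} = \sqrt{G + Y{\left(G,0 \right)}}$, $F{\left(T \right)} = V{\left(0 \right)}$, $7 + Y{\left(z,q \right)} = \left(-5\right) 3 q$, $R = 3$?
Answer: $- \frac{3503}{3305} - \frac{2 i}{3305} \approx -1.0599 - 0.00060514 i$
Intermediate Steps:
$Y{\left(z,q \right)} = -7 - 15 q$ ($Y{\left(z,q \right)} = -7 + \left(-5\right) 3 q = -7 - 15 q$)
$V{\left(l \right)} = 3$
$F{\left(T \right)} = 3$
$f{\left(G \right)} = \sqrt{-7 + G}$ ($f{\left(G \right)} = \sqrt{G - 7} = \sqrt{-7 + G}$)
$\frac{f{\left(F{\left(-1 \right)} \right)} + 3503}{-4603 + 1298} = \frac{\sqrt{-7 + 3} + 3503}{-4603 + 1298} = \frac{\sqrt{-4} + 3503}{-3305} = \left(2 i + 3503\right) \left(- \frac{1}{3305}\right) = \left(3503 + 2 i\right) \left(- \frac{1}{3305}\right) = - \frac{3503}{3305} - \frac{2 i}{3305}$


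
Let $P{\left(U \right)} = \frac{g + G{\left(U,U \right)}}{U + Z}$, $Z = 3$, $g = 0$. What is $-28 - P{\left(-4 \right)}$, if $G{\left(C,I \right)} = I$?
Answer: $-32$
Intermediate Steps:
$P{\left(U \right)} = \frac{U}{3 + U}$ ($P{\left(U \right)} = \frac{0 + U}{U + 3} = \frac{U}{3 + U}$)
$-28 - P{\left(-4 \right)} = -28 - - \frac{4}{3 - 4} = -28 - - \frac{4}{-1} = -28 - \left(-4\right) \left(-1\right) = -28 - 4 = -32$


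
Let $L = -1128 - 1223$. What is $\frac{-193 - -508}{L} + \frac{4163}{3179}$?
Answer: $\frac{8785828}{7473829} \approx 1.1755$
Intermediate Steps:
$L = -2351$ ($L = -1128 - 1223 = -2351$)
$\frac{-193 - -508}{L} + \frac{4163}{3179} = \frac{-193 - -508}{-2351} + \frac{4163}{3179} = \left(-193 + 508\right) \left(- \frac{1}{2351}\right) + 4163 \cdot \frac{1}{3179} = 315 \left(- \frac{1}{2351}\right) + \frac{4163}{3179} = - \frac{315}{2351} + \frac{4163}{3179} = \frac{8785828}{7473829}$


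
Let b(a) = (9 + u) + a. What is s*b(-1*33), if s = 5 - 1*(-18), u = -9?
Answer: -759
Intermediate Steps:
b(a) = a (b(a) = (9 - 9) + a = 0 + a = a)
s = 23 (s = 5 + 18 = 23)
s*b(-1*33) = 23*(-1*33) = 23*(-33) = -759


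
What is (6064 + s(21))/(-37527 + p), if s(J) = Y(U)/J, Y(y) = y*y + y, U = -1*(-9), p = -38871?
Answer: -21239/267393 ≈ -0.079430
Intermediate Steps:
U = 9
Y(y) = y + y² (Y(y) = y² + y = y + y²)
s(J) = 90/J (s(J) = (9*(1 + 9))/J = (9*10)/J = 90/J)
(6064 + s(21))/(-37527 + p) = (6064 + 90/21)/(-37527 - 38871) = (6064 + 90*(1/21))/(-76398) = (6064 + 30/7)*(-1/76398) = (42478/7)*(-1/76398) = -21239/267393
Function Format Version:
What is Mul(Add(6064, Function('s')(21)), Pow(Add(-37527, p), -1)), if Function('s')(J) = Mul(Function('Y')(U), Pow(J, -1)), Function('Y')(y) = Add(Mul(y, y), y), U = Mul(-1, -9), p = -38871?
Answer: Rational(-21239, 267393) ≈ -0.079430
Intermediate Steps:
U = 9
Function('Y')(y) = Add(y, Pow(y, 2)) (Function('Y')(y) = Add(Pow(y, 2), y) = Add(y, Pow(y, 2)))
Function('s')(J) = Mul(90, Pow(J, -1)) (Function('s')(J) = Mul(Mul(9, Add(1, 9)), Pow(J, -1)) = Mul(Mul(9, 10), Pow(J, -1)) = Mul(90, Pow(J, -1)))
Mul(Add(6064, Function('s')(21)), Pow(Add(-37527, p), -1)) = Mul(Add(6064, Mul(90, Pow(21, -1))), Pow(Add(-37527, -38871), -1)) = Mul(Add(6064, Mul(90, Rational(1, 21))), Pow(-76398, -1)) = Mul(Add(6064, Rational(30, 7)), Rational(-1, 76398)) = Mul(Rational(42478, 7), Rational(-1, 76398)) = Rational(-21239, 267393)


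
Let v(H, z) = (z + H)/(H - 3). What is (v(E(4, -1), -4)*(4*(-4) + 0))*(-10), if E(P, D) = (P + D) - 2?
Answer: 240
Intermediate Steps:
E(P, D) = -2 + D + P (E(P, D) = (D + P) - 2 = -2 + D + P)
v(H, z) = (H + z)/(-3 + H)
(v(E(4, -1), -4)*(4*(-4) + 0))*(-10) = ((((-2 - 1 + 4) - 4)/(-3 + (-2 - 1 + 4)))*(4*(-4) + 0))*(-10) = (((1 - 4)/(-3 + 1))*(-16 + 0))*(-10) = ((-3/(-2))*(-16))*(-10) = (-½*(-3)*(-16))*(-10) = ((3/2)*(-16))*(-10) = -24*(-10) = 240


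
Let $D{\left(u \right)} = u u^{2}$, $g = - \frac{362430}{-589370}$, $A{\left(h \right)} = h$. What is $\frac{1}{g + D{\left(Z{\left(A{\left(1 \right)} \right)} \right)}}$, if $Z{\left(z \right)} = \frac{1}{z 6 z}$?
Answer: $\frac{12730392}{7887425} \approx 1.614$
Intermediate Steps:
$g = \frac{36243}{58937}$ ($g = \left(-362430\right) \left(- \frac{1}{589370}\right) = \frac{36243}{58937} \approx 0.61494$)
$Z{\left(z \right)} = \frac{1}{6 z^{2}}$ ($Z{\left(z \right)} = \frac{1}{6 z z} = \frac{1}{6 z^{2}}$)
$D{\left(u \right)} = u^{3}$
$\frac{1}{g + D{\left(Z{\left(A{\left(1 \right)} \right)} \right)}} = \frac{1}{\frac{36243}{58937} + \left(\frac{1}{6 \cdot 1}\right)^{3}} = \frac{1}{\frac{36243}{58937} + \left(\frac{1}{6} \cdot 1\right)^{3}} = \frac{1}{\frac{36243}{58937} + \left(\frac{1}{6}\right)^{3}} = \frac{1}{\frac{36243}{58937} + \frac{1}{216}} = \frac{1}{\frac{7887425}{12730392}} = \frac{12730392}{7887425}$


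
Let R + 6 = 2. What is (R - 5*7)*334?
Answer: -13026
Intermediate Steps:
R = -4 (R = -6 + 2 = -4)
(R - 5*7)*334 = (-4 - 5*7)*334 = (-4 - 35)*334 = -39*334 = -13026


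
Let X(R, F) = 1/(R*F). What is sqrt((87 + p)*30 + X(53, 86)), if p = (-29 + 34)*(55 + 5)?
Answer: sqrt(241201980598)/4558 ≈ 107.75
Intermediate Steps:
X(R, F) = 1/(F*R)
p = 300 (p = 5*60 = 300)
sqrt((87 + p)*30 + X(53, 86)) = sqrt((87 + 300)*30 + 1/(86*53)) = sqrt(387*30 + (1/86)*(1/53)) = sqrt(11610 + 1/4558) = sqrt(52918381/4558) = sqrt(241201980598)/4558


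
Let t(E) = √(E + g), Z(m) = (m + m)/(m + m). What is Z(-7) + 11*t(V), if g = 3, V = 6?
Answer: 34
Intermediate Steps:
Z(m) = 1 (Z(m) = (2*m)/((2*m)) = (2*m)*(1/(2*m)) = 1)
t(E) = √(3 + E) (t(E) = √(E + 3) = √(3 + E))
Z(-7) + 11*t(V) = 1 + 11*√(3 + 6) = 1 + 11*√9 = 1 + 11*3 = 1 + 33 = 34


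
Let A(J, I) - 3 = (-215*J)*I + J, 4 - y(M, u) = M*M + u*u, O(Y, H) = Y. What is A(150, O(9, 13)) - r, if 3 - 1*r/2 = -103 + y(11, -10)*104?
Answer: -335445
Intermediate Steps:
y(M, u) = 4 - M**2 - u**2 (y(M, u) = 4 - (M*M + u*u) = 4 - (M**2 + u**2) = 4 + (-M**2 - u**2) = 4 - M**2 - u**2)
A(J, I) = 3 + J - 215*I*J (A(J, I) = 3 + ((-215*J)*I + J) = 3 + (-215*I*J + J) = 3 + (J - 215*I*J) = 3 + J - 215*I*J)
r = 45348 (r = 6 - 2*(-103 + (4 - 1*11**2 - 1*(-10)**2)*104) = 6 - 2*(-103 + (4 - 1*121 - 1*100)*104) = 6 - 2*(-103 + (4 - 121 - 100)*104) = 6 - 2*(-103 - 217*104) = 6 - 2*(-103 - 22568) = 6 - 2*(-22671) = 6 + 45342 = 45348)
A(150, O(9, 13)) - r = (3 + 150 - 215*9*150) - 1*45348 = (3 + 150 - 290250) - 45348 = -290097 - 45348 = -335445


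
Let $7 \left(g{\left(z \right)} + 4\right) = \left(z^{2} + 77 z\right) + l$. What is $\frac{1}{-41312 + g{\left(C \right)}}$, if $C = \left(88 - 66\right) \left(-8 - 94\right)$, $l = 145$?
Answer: $\frac{1}{653383} \approx 1.5305 \cdot 10^{-6}$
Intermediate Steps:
$C = -2244$ ($C = 22 \left(-102\right) = -2244$)
$g{\left(z \right)} = \frac{117}{7} + 11 z + \frac{z^{2}}{7}$ ($g{\left(z \right)} = -4 + \frac{\left(z^{2} + 77 z\right) + 145}{7} = -4 + \frac{145 + z^{2} + 77 z}{7} = -4 + \left(\frac{145}{7} + 11 z + \frac{z^{2}}{7}\right) = \frac{117}{7} + 11 z + \frac{z^{2}}{7}$)
$\frac{1}{-41312 + g{\left(C \right)}} = \frac{1}{-41312 + \left(\frac{117}{7} + 11 \left(-2244\right) + \frac{\left(-2244\right)^{2}}{7}\right)} = \frac{1}{-41312 + \left(\frac{117}{7} - 24684 + \frac{1}{7} \cdot 5035536\right)} = \frac{1}{-41312 + \left(\frac{117}{7} - 24684 + \frac{5035536}{7}\right)} = \frac{1}{-41312 + 694695} = \frac{1}{653383}$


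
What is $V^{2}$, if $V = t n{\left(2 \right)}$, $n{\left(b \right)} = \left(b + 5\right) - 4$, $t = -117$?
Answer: $123201$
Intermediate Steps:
$n{\left(b \right)} = 1 + b$ ($n{\left(b \right)} = \left(5 + b\right) - 4 = 1 + b$)
$V = -351$ ($V = - 117 \left(1 + 2\right) = \left(-117\right) 3 = -351$)
$V^{2} = \left(-351\right)^{2} = 123201$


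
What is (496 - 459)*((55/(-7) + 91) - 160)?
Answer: -19906/7 ≈ -2843.7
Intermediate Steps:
(496 - 459)*((55/(-7) + 91) - 160) = 37*((55*(-⅐) + 91) - 160) = 37*((-55/7 + 91) - 160) = 37*(582/7 - 160) = 37*(-538/7) = -19906/7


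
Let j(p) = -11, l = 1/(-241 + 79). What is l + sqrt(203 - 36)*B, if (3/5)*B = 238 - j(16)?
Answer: -1/162 + 415*sqrt(167) ≈ 5363.0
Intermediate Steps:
l = -1/162 (l = 1/(-162) = -1/162 ≈ -0.0061728)
B = 415 (B = 5*(238 - 1*(-11))/3 = 5*(238 + 11)/3 = (5/3)*249 = 415)
l + sqrt(203 - 36)*B = -1/162 + sqrt(203 - 36)*415 = -1/162 + sqrt(167)*415 = -1/162 + 415*sqrt(167)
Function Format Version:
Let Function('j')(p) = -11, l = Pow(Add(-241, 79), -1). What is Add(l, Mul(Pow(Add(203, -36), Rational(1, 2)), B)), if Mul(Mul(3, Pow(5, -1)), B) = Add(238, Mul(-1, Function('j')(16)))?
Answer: Add(Rational(-1, 162), Mul(415, Pow(167, Rational(1, 2)))) ≈ 5363.0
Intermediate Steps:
l = Rational(-1, 162) (l = Pow(-162, -1) = Rational(-1, 162) ≈ -0.0061728)
B = 415 (B = Mul(Rational(5, 3), Add(238, Mul(-1, -11))) = Mul(Rational(5, 3), Add(238, 11)) = Mul(Rational(5, 3), 249) = 415)
Add(l, Mul(Pow(Add(203, -36), Rational(1, 2)), B)) = Add(Rational(-1, 162), Mul(Pow(Add(203, -36), Rational(1, 2)), 415)) = Add(Rational(-1, 162), Mul(Pow(167, Rational(1, 2)), 415)) = Add(Rational(-1, 162), Mul(415, Pow(167, Rational(1, 2))))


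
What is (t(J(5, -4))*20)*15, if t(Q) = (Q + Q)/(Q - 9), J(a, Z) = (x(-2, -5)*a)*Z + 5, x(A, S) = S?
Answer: 2625/4 ≈ 656.25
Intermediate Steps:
J(a, Z) = 5 - 5*Z*a (J(a, Z) = (-5*a)*Z + 5 = -5*Z*a + 5 = 5 - 5*Z*a)
t(Q) = 2*Q/(-9 + Q) (t(Q) = (2*Q)/(-9 + Q) = 2*Q/(-9 + Q))
(t(J(5, -4))*20)*15 = ((2*(5 - 5*(-4)*5)/(-9 + (5 - 5*(-4)*5)))*20)*15 = ((2*(5 + 100)/(-9 + (5 + 100)))*20)*15 = ((2*105/(-9 + 105))*20)*15 = ((2*105/96)*20)*15 = ((2*105*(1/96))*20)*15 = ((35/16)*20)*15 = (175/4)*15 = 2625/4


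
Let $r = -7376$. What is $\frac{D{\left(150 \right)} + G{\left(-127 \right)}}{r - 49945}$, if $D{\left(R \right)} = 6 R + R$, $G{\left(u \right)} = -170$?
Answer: $- \frac{80}{5211} \approx -0.015352$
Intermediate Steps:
$D{\left(R \right)} = 7 R$
$\frac{D{\left(150 \right)} + G{\left(-127 \right)}}{r - 49945} = \frac{7 \cdot 150 - 170}{-7376 - 49945} = \frac{1050 - 170}{-57321} = 880 \left(- \frac{1}{57321}\right) = - \frac{80}{5211}$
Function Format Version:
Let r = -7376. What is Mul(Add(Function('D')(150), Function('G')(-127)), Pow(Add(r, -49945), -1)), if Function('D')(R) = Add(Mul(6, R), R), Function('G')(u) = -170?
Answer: Rational(-80, 5211) ≈ -0.015352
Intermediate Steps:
Function('D')(R) = Mul(7, R)
Mul(Add(Function('D')(150), Function('G')(-127)), Pow(Add(r, -49945), -1)) = Mul(Add(Mul(7, 150), -170), Pow(Add(-7376, -49945), -1)) = Mul(Add(1050, -170), Pow(-57321, -1)) = Mul(880, Rational(-1, 57321)) = Rational(-80, 5211)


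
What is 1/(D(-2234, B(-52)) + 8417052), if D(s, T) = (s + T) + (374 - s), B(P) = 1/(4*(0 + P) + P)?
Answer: 260/2188530759 ≈ 1.1880e-7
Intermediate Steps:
B(P) = 1/(5*P) (B(P) = 1/(4*P + P) = 1/(5*P))
D(s, T) = 374 + T (D(s, T) = (T + s) + (374 - s) = 374 + T)
1/(D(-2234, B(-52)) + 8417052) = 1/((374 + (⅕)/(-52)) + 8417052) = 1/((374 + (⅕)*(-1/52)) + 8417052) = 1/((374 - 1/260) + 8417052) = 1/(97239/260 + 8417052) = 1/(2188530759/260) = 260/2188530759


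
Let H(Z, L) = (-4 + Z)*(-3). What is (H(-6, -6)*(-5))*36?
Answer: -5400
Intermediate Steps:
H(Z, L) = 12 - 3*Z
(H(-6, -6)*(-5))*36 = ((12 - 3*(-6))*(-5))*36 = ((12 + 18)*(-5))*36 = (30*(-5))*36 = -150*36 = -5400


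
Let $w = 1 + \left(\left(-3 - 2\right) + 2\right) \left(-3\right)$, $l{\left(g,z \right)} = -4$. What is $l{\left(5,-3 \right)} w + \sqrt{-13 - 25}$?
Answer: $-40 + i \sqrt{38} \approx -40.0 + 6.1644 i$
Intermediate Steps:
$w = 10$ ($w = 1 + \left(-5 + 2\right) \left(-3\right) = 1 - -9 = 1 + 9 = 10$)
$l{\left(5,-3 \right)} w + \sqrt{-13 - 25} = \left(-4\right) 10 + \sqrt{-13 - 25} = -40 + \sqrt{-38} = -40 + i \sqrt{38}$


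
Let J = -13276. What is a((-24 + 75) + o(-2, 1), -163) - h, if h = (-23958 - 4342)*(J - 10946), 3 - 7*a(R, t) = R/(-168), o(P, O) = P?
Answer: -115161076721/168 ≈ -6.8548e+8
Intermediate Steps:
a(R, t) = 3/7 + R/1176 (a(R, t) = 3/7 - R/(7*(-168)) = 3/7 - R*(-1)/(7*168) = 3/7 - (-1)*R/1176 = 3/7 + R/1176)
h = 685482600 (h = (-23958 - 4342)*(-13276 - 10946) = -28300*(-24222) = 685482600)
a((-24 + 75) + o(-2, 1), -163) - h = (3/7 + ((-24 + 75) - 2)/1176) - 1*685482600 = (3/7 + (51 - 2)/1176) - 685482600 = (3/7 + (1/1176)*49) - 685482600 = (3/7 + 1/24) - 685482600 = 79/168 - 685482600 = -115161076721/168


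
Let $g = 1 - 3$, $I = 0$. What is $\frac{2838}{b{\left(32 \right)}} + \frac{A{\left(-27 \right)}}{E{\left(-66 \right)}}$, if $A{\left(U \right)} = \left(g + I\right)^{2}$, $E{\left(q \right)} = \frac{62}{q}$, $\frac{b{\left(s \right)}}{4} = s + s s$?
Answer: $- \frac{7115}{1984} \approx -3.5862$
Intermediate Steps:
$g = -2$
$b{\left(s \right)} = 4 s + 4 s^{2}$ ($b{\left(s \right)} = 4 \left(s + s s\right) = 4 \left(s + s^{2}\right) = 4 s + 4 s^{2}$)
$A{\left(U \right)} = 4$ ($A{\left(U \right)} = \left(-2 + 0\right)^{2} = \left(-2\right)^{2} = 4$)
$\frac{2838}{b{\left(32 \right)}} + \frac{A{\left(-27 \right)}}{E{\left(-66 \right)}} = \frac{2838}{4 \cdot 32 \left(1 + 32\right)} + \frac{4}{62 \frac{1}{-66}} = \frac{2838}{4 \cdot 32 \cdot 33} + \frac{4}{62 \left(- \frac{1}{66}\right)} = \frac{2838}{4224} + \frac{4}{- \frac{31}{33}} = 2838 \cdot \frac{1}{4224} + 4 \left(- \frac{33}{31}\right) = \frac{43}{64} - \frac{132}{31} = - \frac{7115}{1984}$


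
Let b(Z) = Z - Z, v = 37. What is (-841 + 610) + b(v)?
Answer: -231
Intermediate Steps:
b(Z) = 0
(-841 + 610) + b(v) = (-841 + 610) + 0 = -231 + 0 = -231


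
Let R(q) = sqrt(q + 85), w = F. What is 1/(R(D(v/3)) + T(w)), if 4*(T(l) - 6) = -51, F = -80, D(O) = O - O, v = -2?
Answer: 108/631 + 16*sqrt(85)/631 ≈ 0.40493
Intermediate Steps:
D(O) = 0
w = -80
R(q) = sqrt(85 + q)
T(l) = -27/4 (T(l) = 6 + (1/4)*(-51) = 6 - 51/4 = -27/4)
1/(R(D(v/3)) + T(w)) = 1/(sqrt(85 + 0) - 27/4) = 1/(sqrt(85) - 27/4) = 1/(-27/4 + sqrt(85))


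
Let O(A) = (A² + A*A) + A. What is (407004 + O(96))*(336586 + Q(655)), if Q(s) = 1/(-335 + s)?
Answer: 11458249206543/80 ≈ 1.4323e+11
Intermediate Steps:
O(A) = A + 2*A² (O(A) = (A² + A²) + A = 2*A² + A = A + 2*A²)
(407004 + O(96))*(336586 + Q(655)) = (407004 + 96*(1 + 2*96))*(336586 + 1/(-335 + 655)) = (407004 + 96*(1 + 192))*(336586 + 1/320) = (407004 + 96*193)*(336586 + 1/320) = (407004 + 18528)*(107707521/320) = 425532*(107707521/320) = 11458249206543/80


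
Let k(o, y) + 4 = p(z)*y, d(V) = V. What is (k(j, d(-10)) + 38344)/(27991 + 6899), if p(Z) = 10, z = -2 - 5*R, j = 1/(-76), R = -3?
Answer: 3824/3489 ≈ 1.0960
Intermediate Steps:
j = -1/76 ≈ -0.013158
z = 13 (z = -2 - 5*(-3) = -2 + 15 = 13)
k(o, y) = -4 + 10*y
(k(j, d(-10)) + 38344)/(27991 + 6899) = ((-4 + 10*(-10)) + 38344)/(27991 + 6899) = ((-4 - 100) + 38344)/34890 = (-104 + 38344)*(1/34890) = 38240*(1/34890) = 3824/3489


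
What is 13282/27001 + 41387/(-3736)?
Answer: -1067868835/100875736 ≈ -10.586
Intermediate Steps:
13282/27001 + 41387/(-3736) = 13282*(1/27001) + 41387*(-1/3736) = 13282/27001 - 41387/3736 = -1067868835/100875736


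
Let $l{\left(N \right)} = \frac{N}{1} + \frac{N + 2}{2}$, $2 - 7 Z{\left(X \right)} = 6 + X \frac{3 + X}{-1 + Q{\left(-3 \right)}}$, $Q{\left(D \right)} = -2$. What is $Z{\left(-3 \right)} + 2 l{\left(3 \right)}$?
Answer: $\frac{73}{7} \approx 10.429$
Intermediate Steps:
$Z{\left(X \right)} = - \frac{4}{7} - \frac{X \left(-1 - \frac{X}{3}\right)}{7}$ ($Z{\left(X \right)} = \frac{2}{7} - \frac{6 + X \frac{3 + X}{-1 - 2}}{7} = \frac{2}{7} - \frac{6 + X \frac{3 + X}{-3}}{7} = \frac{2}{7} - \frac{6 + X \left(3 + X\right) \left(- \frac{1}{3}\right)}{7} = \frac{2}{7} - \frac{6 + X \left(-1 - \frac{X}{3}\right)}{7} = \frac{2}{7} - \left(\frac{6}{7} + \frac{X \left(-1 - \frac{X}{3}\right)}{7}\right) = - \frac{4}{7} - \frac{X \left(-1 - \frac{X}{3}\right)}{7}$)
$l{\left(N \right)} = 1 + \frac{3 N}{2}$ ($l{\left(N \right)} = N 1 + \left(2 + N\right) \frac{1}{2} = N + \left(1 + \frac{N}{2}\right) = 1 + \frac{3 N}{2}$)
$Z{\left(-3 \right)} + 2 l{\left(3 \right)} = \left(- \frac{4}{7} + \frac{1}{7} \left(-3\right) + \frac{\left(-3\right)^{2}}{21}\right) + 2 \left(1 + \frac{3}{2} \cdot 3\right) = \left(- \frac{4}{7} - \frac{3}{7} + \frac{1}{21} \cdot 9\right) + 2 \left(1 + \frac{9}{2}\right) = \left(- \frac{4}{7} - \frac{3}{7} + \frac{3}{7}\right) + 2 \cdot \frac{11}{2} = - \frac{4}{7} + 11 = \frac{73}{7}$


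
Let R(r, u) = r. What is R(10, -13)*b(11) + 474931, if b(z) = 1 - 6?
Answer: 474881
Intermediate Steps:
b(z) = -5
R(10, -13)*b(11) + 474931 = 10*(-5) + 474931 = -50 + 474931 = 474881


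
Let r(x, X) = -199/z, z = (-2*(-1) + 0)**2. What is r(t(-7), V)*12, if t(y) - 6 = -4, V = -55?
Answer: -597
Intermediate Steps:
t(y) = 2 (t(y) = 6 - 4 = 2)
z = 4 (z = (2 + 0)**2 = 2**2 = 4)
r(x, X) = -199/4
r(t(-7), V)*12 = -199/4*12 = -597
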